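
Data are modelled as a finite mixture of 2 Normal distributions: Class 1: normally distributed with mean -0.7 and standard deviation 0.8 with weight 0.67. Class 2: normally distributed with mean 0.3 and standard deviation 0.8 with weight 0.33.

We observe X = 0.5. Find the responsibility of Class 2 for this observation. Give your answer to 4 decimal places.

The responsibility of component k is P(Z=k) f_k(x) divided by Σ_j P(Z=j) f_j(x).
Normal densities:
  p_1 = 0.161897
  p_2 = 0.483335
Prior × likelihood for each component:
  P(Z=1)·p_1 = 0.67 × 0.161897 = 0.108471
  P(Z=2)·p_2 = 0.33 × 0.483335 = 0.159501
Evidence: 0.108471 + 0.159501 = 0.267972
So the posterior for Class 2 is 0.159501 / 0.267972 ≈ 0.5952.

0.5952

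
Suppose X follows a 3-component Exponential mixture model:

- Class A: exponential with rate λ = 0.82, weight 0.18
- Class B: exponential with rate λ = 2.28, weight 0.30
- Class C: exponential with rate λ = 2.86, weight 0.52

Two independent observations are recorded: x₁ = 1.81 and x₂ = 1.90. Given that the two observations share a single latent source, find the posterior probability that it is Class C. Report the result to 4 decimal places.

0.0169

The responsibility of component k is π_k f_k(x) divided by Σ_j π_j f_j(x).
Since both observations come from the same component, the likelihood for component k is f_k(x₁)·f_k(x₂).
  p_A = [0.82·e^(−0.82·1.81) = 0.82·e^(−1.4842) = 0.185881] × [0.172657] = 0.0320935
  p_B = [2.28·e^(−2.28·1.81) = 2.28·e^(−4.1268) = 0.0367865] × [0.029962] = 0.0011022
  p_C = [2.86·e^(−2.86·1.81) = 2.86·e^(−5.1766) = 0.0161509] × [0.0124856] = 0.000201654
Unnormalised posteriors:
  π_A·p_A = 0.18 × 0.0320935 = 0.00577683
  π_B·p_B = 0.30 × 0.0011022 = 0.000330659
  π_C·p_C = 0.52 × 0.000201654 = 0.00010486
Evidence: 0.00577683 + 0.000330659 + 0.00010486 = 0.00621235
P(Class C | data) = 0.00010486 / 0.00621235 ≈ 0.0169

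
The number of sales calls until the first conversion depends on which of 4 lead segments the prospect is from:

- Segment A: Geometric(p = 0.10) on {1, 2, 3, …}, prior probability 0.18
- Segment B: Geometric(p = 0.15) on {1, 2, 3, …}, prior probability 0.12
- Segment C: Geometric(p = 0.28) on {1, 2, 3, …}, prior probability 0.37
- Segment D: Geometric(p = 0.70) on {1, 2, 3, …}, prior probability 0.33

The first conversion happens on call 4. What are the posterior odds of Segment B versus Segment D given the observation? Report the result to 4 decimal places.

1.7724

Only the two components matter; the odds are (π_i f_i(x)) / (π_j f_j(x)).
Geometric probabilities:
  f_A = 0.0729
  f_B = 0.0921187
  f_C = 0.104509
  f_D = 0.0189
0.0110542 / 0.006237 ≈ 1.7724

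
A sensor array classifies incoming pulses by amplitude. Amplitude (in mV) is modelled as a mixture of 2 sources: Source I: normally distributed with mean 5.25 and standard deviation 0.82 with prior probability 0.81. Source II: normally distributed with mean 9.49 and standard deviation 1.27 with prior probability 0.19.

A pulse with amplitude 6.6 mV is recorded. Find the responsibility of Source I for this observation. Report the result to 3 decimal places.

Apply Bayes' rule: the posterior for each component is proportional to its prior times its likelihood at x.
Normal densities:
  p_I = (1/(0.82·√(2π)))·exp(−(6.6−5.25)²/(2·0.82²)) = 0.486515·exp(-1.35522) = 0.125468
  p_II = (1/(1.27·√(2π)))·exp(−(6.6−9.49)²/(2·1.27²)) = 0.314128·exp(-2.58916) = 0.0235858
Multiply by the mixture weights:
  P(Z=I)·p_I = 0.81 × 0.125468 = 0.101629
  P(Z=II)·p_II = 0.19 × 0.0235858 = 0.0044813
Normaliser: 0.101629 + 0.0044813 = 0.10611
Responsibility of Source I: 0.101629 / 0.10611 ≈ 0.958

0.958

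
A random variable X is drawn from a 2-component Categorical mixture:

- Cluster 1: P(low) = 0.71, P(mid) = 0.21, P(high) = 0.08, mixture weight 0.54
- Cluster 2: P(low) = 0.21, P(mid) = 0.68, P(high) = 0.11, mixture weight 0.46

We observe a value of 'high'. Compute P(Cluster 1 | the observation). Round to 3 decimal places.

P(component k | x) = π_k·f_k(x) / marginal(x), where marginal(x) = Σ_j π_j·f_j(x).
Component likelihoods at x = 'high':
  L_1 = 0.08
  L_2 = 0.11
Unnormalised posteriors:
  π_1·L_1 = 0.54 × 0.08 = 0.0432
  π_2·L_2 = 0.46 × 0.11 = 0.0506
Marginal: 0.0432 + 0.0506 = 0.0938
P(Cluster 1 | data) ≈ 0.461

0.461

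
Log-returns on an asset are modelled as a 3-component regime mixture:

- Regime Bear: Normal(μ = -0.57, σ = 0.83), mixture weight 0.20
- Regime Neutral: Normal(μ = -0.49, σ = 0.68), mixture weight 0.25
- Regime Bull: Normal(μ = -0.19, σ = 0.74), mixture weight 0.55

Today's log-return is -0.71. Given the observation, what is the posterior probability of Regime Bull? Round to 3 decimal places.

Apply Bayes' rule: the posterior for each component is proportional to its prior times its likelihood at x.
Normal densities:
  f_Bear = (1/(0.83·√(2π)))·exp(−(-0.71−-0.57)²/(2·0.83²)) = 0.480653·exp(-0.01423) = 0.473864
  f_Neutral = (1/(0.68·√(2π)))·exp(−(-0.71−-0.49)²/(2·0.68²)) = 0.586680·exp(-0.05234) = 0.556765
  f_Bull = (1/(0.74·√(2π)))·exp(−(-0.71−-0.19)²/(2·0.74²)) = 0.539111·exp(-0.24690) = 0.421166
Multiply by the mixture weights:
  w_Bear·f_Bear = 0.20 × 0.473864 = 0.0947728
  w_Neutral·f_Neutral = 0.25 × 0.556765 = 0.139191
  w_Bull·f_Bull = 0.55 × 0.421166 = 0.231641
Evidence: 0.0947728 + 0.139191 + 0.231641 = 0.465605
Responsibility of Regime Bull: 0.231641 / 0.465605 ≈ 0.498

0.498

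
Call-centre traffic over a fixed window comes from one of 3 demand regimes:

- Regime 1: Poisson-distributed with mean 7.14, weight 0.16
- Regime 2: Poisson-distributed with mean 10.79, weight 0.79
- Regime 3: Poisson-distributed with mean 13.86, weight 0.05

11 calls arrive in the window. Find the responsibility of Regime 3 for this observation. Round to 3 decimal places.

0.041

The responsibility of component k is P(Z=k) f_k(x) divided by Σ_j P(Z=j) f_j(x).
Component likelihoods at x = 11 calls:
  p_1 = 0.0488272
  p_2 = 0.119136
  p_3 = 0.0868797
Unnormalised posteriors:
  P(Z=1)·p_1 = 0.16 × 0.0488272 = 0.00781236
  P(Z=2)·p_2 = 0.79 × 0.119136 = 0.0941174
  P(Z=3)·p_3 = 0.05 × 0.0868797 = 0.00434398
Normaliser: 0.00781236 + 0.0941174 + 0.00434398 = 0.106274
So the posterior for Regime 3 is 0.00434398 / 0.106274 ≈ 0.041.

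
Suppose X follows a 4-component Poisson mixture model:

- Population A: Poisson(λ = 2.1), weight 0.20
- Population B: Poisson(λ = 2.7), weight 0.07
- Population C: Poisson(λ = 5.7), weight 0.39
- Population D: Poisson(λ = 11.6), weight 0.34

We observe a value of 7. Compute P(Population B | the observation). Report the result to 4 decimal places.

0.0140

Apply Bayes' rule: the posterior for each component is proportional to its prior times its likelihood at x.
Evaluate each component's likelihood at the observed value:
  p_A = e^(−2.1)·2.1^7/7! = 0.00437609
  p_B = e^(−2.7)·2.7^7/7! = 0.0139483
  p_C = e^(−5.7)·5.7^7/7! = 0.129782
  p_D = e^(−11.6)·11.6^7/7! = 0.0513996
Weight by the priors:
  π_A·p_A = 0.20 × 0.00437609 = 0.000875218
  π_B·p_B = 0.07 × 0.0139483 = 0.00097638
  π_C·p_C = 0.39 × 0.129782 = 0.050615
  π_D·p_D = 0.34 × 0.0513996 = 0.0174759
Marginal: 0.000875218 + 0.00097638 + 0.050615 + 0.0174759 = 0.0699425
So the posterior for Population B is 0.00097638 / 0.0699425 ≈ 0.0140.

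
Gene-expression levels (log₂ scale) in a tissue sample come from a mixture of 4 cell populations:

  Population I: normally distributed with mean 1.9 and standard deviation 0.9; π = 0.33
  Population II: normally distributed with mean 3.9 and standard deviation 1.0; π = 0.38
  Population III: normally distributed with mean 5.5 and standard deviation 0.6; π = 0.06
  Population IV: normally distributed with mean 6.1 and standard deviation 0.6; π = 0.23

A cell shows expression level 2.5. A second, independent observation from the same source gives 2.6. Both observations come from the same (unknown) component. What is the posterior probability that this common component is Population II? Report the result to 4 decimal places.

0.2026

P(component k | x) = π_k·f_k(x) / marginal(x), where marginal(x) = Σ_j π_j·f_j(x).
Since both observations come from the same component, the likelihood for component k is f_k(x₁)·f_k(x₂).
  p_I = [(1/(0.9·√(2π)))·exp(−(2.5−1.9)²/(2·0.9²)) = 0.443269·exp(-0.22222) = 0.354942] × [0.327572] = 0.116269
  p_II = [(1/(1.0·√(2π)))·exp(−(2.5−3.9)²/(2·1.0²)) = 0.398942·exp(-0.98000) = 0.149727] × [0.171369] = 0.0256586
  p_III = [(1/(0.6·√(2π)))·exp(−(2.5−5.5)²/(2·0.6²)) = 0.664904·exp(-12.50000) = 2.47787e-06] × [5.62287e-06] = 1.39327e-11
  p_IV = [(1/(0.6·√(2π)))·exp(−(2.5−6.1)²/(2·0.6²)) = 0.664904·exp(-18.00000) = 1.01265e-08] × [2.71469e-08] = 2.74903e-16
Prior × likelihood for each component:
  π_I·p_I = 0.33 × 0.116269 = 0.0383688
  π_II·p_II = 0.38 × 0.0256586 = 0.00975026
  π_III·p_III = 0.06 × 1.39327e-11 = 8.35963e-13
  π_IV·p_IV = 0.23 × 2.74903e-16 = 6.32276e-17
Denominator: 0.0383688 + 0.00975026 + 8.35963e-13 + 6.32276e-17 = 0.0481191
So the posterior for Population II is 0.00975026 / 0.0481191 ≈ 0.2026.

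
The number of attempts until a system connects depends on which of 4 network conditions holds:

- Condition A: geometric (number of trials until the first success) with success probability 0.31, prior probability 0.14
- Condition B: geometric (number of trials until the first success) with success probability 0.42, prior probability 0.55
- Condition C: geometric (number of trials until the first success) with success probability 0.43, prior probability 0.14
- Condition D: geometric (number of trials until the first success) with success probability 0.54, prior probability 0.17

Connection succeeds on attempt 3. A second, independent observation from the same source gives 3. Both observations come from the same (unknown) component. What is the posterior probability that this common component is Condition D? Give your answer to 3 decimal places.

Apply Bayes' rule: the posterior for each component is proportional to its prior times its likelihood at x.
Since both observations come from the same component, the likelihood for component k is f_k(x₁)·f_k(x₂).
  f_A = [0.31·(1−0.31)^2 = 0.31·0.4761 = 0.147591] × [0.147591] = 0.0217831
  f_B = [0.42·(1−0.42)^2 = 0.42·0.3364 = 0.141288] × [0.141288] = 0.0199623
  f_C = [0.43·(1−0.43)^2 = 0.43·0.3249 = 0.139707] × [0.139707] = 0.019518
  f_D = [0.54·(1−0.54)^2 = 0.54·0.2116 = 0.114264] × [0.114264] = 0.0130563
Weight by the priors:
  π_A·f_A = 0.14 × 0.0217831 = 0.00304963
  π_B·f_B = 0.55 × 0.0199623 = 0.0109793
  π_C·f_C = 0.14 × 0.019518 = 0.00273253
  π_D·f_D = 0.17 × 0.0130563 = 0.00221956
Marginal: 0.00304963 + 0.0109793 + 0.00273253 + 0.00221956 = 0.018981
So the posterior for Condition D is 0.00221956 / 0.018981 ≈ 0.117.

0.117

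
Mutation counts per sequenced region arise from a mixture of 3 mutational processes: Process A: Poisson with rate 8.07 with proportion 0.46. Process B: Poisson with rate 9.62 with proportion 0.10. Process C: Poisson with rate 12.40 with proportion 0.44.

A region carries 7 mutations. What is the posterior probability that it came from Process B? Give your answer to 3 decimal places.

0.112

Posterior ∝ prior × likelihood, so P(k | x) ∝ π_k f_k(x); normalise over all components.
Evaluate each component's likelihood at the observed value:
  L_A = e^(−8.07)·8.07^7/7! = 0.138334
  L_B = e^(−9.62)·9.62^7/7! = 0.100434
  L_C = e^(−12.40)·12.40^7/7! = 0.0368358
Prior × likelihood for each component:
  π_A·L_A = 0.46 × 0.138334 = 0.0636335
  π_B·L_B = 0.10 × 0.100434 = 0.0100434
  π_C·L_C = 0.44 × 0.0368358 = 0.0162077
Normaliser: 0.0636335 + 0.0100434 + 0.0162077 = 0.0898846
P(Process B | the observation) ≈ 0.112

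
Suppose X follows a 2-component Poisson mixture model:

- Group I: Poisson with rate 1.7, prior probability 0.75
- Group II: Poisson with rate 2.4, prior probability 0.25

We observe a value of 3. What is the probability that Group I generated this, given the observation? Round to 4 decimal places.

Posterior ∝ prior × likelihood, so P(k | x) ∝ P(Z=k) f_k(x); normalise over all components.
Component likelihoods at x = 3:
  p_I = e^(−1.7)·1.7^3/3! = 0.149587
  p_II = e^(−2.4)·2.4^3/3! = 0.209014
Weight by the priors:
  P(Z=I)·p_I = 0.75 × 0.149587 = 0.112191
  P(Z=II)·p_II = 0.25 × 0.209014 = 0.0522535
Marginal: 0.112191 + 0.0522535 = 0.164444
So the posterior for Group I is 0.112191 / 0.164444 ≈ 0.6822.

0.6822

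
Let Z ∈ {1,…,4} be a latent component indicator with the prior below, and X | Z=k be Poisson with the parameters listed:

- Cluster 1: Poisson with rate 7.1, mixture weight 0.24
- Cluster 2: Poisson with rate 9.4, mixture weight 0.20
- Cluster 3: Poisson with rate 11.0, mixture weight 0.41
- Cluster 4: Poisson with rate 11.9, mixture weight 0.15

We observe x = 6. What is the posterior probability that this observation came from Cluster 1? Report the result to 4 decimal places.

Apply Bayes' rule: the posterior for each component is proportional to its prior times its likelihood at x.
Component likelihoods at x = 6:
  L_1 = e^(−7.1)·7.1^6/6! = 0.1468
  L_2 = e^(−9.4)·9.4^6/6! = 0.0792623
  L_3 = e^(−11.0)·11.0^6/6! = 0.0410946
  L_4 = e^(−11.9)·11.9^6/6! = 0.0267821
Multiply by the mixture weights:
  π_1·L_1 = 0.24 × 0.1468 = 0.0352321
  π_2·L_2 = 0.20 × 0.0792623 = 0.0158525
  π_3·L_3 = 0.41 × 0.0410946 = 0.0168488
  π_4·L_4 = 0.15 × 0.0267821 = 0.00401732
Marginal: 0.0352321 + 0.0158525 + 0.0168488 + 0.00401732 = 0.0719506
P(Cluster 1 | data) = 0.0352321 / 0.0719506 ≈ 0.4897

0.4897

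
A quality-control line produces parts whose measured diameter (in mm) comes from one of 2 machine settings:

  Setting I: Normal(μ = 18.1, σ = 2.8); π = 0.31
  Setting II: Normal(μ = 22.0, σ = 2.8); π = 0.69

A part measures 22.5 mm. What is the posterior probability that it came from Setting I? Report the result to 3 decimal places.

P(component k | x) = w_k·f_k(x) / marginal(x), where marginal(x) = Σ_j w_j·f_j(x).
Component likelihoods at x = 22.5 mm:
  p_I = 0.0414506
  p_II = 0.140226
Unnormalised posteriors:
  w_I·p_I = 0.31 × 0.0414506 = 0.0128497
  w_II·p_II = 0.69 × 0.140226 = 0.0967558
Sum: 0.0128497 + 0.0967558 = 0.109605
So the posterior for Setting I is 0.0128497 / 0.109605 ≈ 0.117.

0.117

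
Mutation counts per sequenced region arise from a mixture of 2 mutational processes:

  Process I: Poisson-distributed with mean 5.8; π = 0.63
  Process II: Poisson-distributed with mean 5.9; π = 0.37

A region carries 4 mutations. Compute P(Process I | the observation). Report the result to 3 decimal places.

0.637

The responsibility of component k is w_k f_k(x) divided by Σ_j w_j f_j(x).
Poisson probabilities:
  f_I = 0.142755
  f_II = 0.138312
Weight by the priors:
  w_I·f_I = 0.63 × 0.142755 = 0.0899359
  w_II·f_II = 0.37 × 0.138312 = 0.0511754
Denominator: 0.0899359 + 0.0511754 = 0.141111
So the posterior for Process I is 0.0899359 / 0.141111 ≈ 0.637.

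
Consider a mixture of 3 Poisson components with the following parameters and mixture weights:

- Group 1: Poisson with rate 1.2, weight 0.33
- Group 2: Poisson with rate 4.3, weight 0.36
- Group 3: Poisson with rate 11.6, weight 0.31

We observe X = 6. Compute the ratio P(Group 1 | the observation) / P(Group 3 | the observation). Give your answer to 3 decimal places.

0.043

The posterior odds equal the prior odds times the likelihood ratio: (P(Z=i)/P(Z=j))·(f_i(x)/f_j(x)).
Poisson probabilities:
  L_1 = 0.00124911
  L_2 = 0.119127
  L_3 = 0.031017
Posterior odds = (P(Z=1)·L_1) / (P(Z=3)·L_3) = (0.33·0.00124911) / (0.31·0.031017) = 0.000412207 / 0.00961526 ≈ 0.043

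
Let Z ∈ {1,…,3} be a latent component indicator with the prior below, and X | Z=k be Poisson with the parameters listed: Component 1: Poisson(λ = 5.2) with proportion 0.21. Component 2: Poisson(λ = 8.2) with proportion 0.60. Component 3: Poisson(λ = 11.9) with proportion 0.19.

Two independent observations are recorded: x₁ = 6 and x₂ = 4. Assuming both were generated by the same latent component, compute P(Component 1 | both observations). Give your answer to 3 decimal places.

0.596

By Bayes' theorem, P(k | x) = π_k f_k(x) / Σ_j π_j f_j(x).
Since both observations come from the same component, the likelihood for component k is f_k(x₁)·f_k(x₂).
  p_1 = [0.15148] × [0.168063] = 0.0254582
  p_2 = [0.115967] × [0.0517404] = 0.00600019
  p_3 = [0.0267821] × [0.00567378] = 0.000151956
Unnormalised posteriors:
  π_1·p_1 = 0.21 × 0.0254582 = 0.00534621
  π_2·p_2 = 0.60 × 0.00600019 = 0.00360012
  π_3·p_3 = 0.19 × 0.000151956 = 2.88716e-05
Normaliser: 0.00534621 + 0.00360012 + 2.88716e-05 = 0.0089752
P(Component 1 | x₁,x₂) ≈ 0.596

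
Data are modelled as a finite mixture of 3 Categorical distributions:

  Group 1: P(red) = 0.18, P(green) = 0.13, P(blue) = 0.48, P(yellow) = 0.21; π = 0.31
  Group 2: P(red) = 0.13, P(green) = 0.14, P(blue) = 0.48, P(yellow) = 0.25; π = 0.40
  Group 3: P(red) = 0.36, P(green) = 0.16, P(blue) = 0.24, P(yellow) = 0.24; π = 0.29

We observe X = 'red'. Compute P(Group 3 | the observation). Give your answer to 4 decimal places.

0.4920

By Bayes' theorem, P(k | x) = w_k f_k(x) / Σ_j w_j f_j(x).
Evaluate each component's likelihood at the observed value:
  p_1 = 0.18
  p_2 = 0.13
  p_3 = 0.36
Unnormalised posteriors:
  w_1·p_1 = 0.31 × 0.18 = 0.0558
  w_2·p_2 = 0.40 × 0.13 = 0.052
  w_3·p_3 = 0.29 × 0.36 = 0.1044
Sum: 0.0558 + 0.052 + 0.1044 = 0.2122
Responsibility of Group 3: 0.1044 / 0.2122 ≈ 0.4920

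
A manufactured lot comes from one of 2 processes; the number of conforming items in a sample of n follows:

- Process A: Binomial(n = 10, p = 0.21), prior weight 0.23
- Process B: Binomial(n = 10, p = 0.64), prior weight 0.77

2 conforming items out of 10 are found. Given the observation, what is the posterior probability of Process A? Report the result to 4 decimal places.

By Bayes' theorem, P(k | x) = w_k f_k(x) / Σ_j w_j f_j(x).
Binomial probabilities:
  p_A = C(10,2)·0.21^2·0.79^8 = 45·0.0441·0.151711 = 0.30107
  p_B = C(10,2)·0.64^2·0.36^8 = 45·0.4096·0.000282111 = 0.00519987
Multiply by the mixture weights:
  w_A·p_A = 0.23 × 0.30107 = 0.0692462
  w_B·p_B = 0.77 × 0.00519987 = 0.0040039
Denominator: 0.0692462 + 0.0040039 = 0.0732501
P(Process A | data) = 0.0692462 / 0.0732501 ≈ 0.9453

0.9453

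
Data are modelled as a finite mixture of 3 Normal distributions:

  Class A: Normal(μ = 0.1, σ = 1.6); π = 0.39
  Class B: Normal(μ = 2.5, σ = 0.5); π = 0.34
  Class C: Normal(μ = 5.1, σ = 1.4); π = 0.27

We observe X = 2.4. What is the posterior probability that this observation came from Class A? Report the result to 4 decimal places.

0.1107

P(component k | x) = P(Z=k)·f_k(x) / marginal(x), where marginal(x) = Σ_j P(Z=j)·f_j(x).
Evaluate each component's likelihood at the observed value:
  L_A = (1/(1.6·√(2π)))·exp(−(2.4−0.1)²/(2·1.6²)) = 0.249339·exp(-1.03320) = 0.0887311
  L_B = (1/(0.5·√(2π)))·exp(−(2.4−2.5)²/(2·0.5²)) = 0.797885·exp(-0.02000) = 0.782085
  L_C = (1/(1.4·√(2π)))·exp(−(2.4−5.1)²/(2·1.4²)) = 0.284959·exp(-1.85969) = 0.0443739
Unnormalised posteriors:
  P(Z=A)·L_A = 0.39 × 0.0887311 = 0.0346051
  P(Z=B)·L_B = 0.34 × 0.782085 = 0.265909
  P(Z=C)·L_C = 0.27 × 0.0443739 = 0.0119809
Marginal: 0.0346051 + 0.265909 + 0.0119809 = 0.312495
P(Class A | x) ≈ 0.1107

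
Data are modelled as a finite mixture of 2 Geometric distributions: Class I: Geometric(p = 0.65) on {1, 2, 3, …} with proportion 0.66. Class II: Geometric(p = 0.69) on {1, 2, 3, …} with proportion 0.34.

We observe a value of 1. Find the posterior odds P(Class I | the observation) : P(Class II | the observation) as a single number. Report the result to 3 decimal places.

Posterior odds = (π_i f_i(x)) / (π_j f_j(x)); the normalising sum cancels.
Geometric probabilities:
  f_I = 0.65
  f_II = 0.69
Posterior odds = (π_I·f_I) / (π_II·f_II) = (0.66·0.65) / (0.34·0.69) = 0.429 / 0.2346 ≈ 1.829

1.829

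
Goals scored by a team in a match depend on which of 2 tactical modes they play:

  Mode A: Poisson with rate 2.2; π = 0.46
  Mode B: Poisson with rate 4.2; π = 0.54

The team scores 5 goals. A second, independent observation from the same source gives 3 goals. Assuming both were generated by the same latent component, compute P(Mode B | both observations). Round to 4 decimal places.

0.7914

P(component k | x) = π_k·f_k(x) / marginal(x), where marginal(x) = Σ_j π_j·f_j(x).
Since both observations come from the same component, the likelihood for component k is f_k(x₁)·f_k(x₂).
  f_A = [0.0475866] × [0.196639] = 0.00935736
  f_B = [0.163316] × [0.185165] = 0.0302404
Multiply by the mixture weights:
  π_A·f_A = 0.46 × 0.00935736 = 0.00430438
  π_B·f_B = 0.54 × 0.0302404 = 0.0163298
Evidence: 0.00430438 + 0.0163298 = 0.0206342
So the posterior for Mode B is 0.0163298 / 0.0206342 ≈ 0.7914.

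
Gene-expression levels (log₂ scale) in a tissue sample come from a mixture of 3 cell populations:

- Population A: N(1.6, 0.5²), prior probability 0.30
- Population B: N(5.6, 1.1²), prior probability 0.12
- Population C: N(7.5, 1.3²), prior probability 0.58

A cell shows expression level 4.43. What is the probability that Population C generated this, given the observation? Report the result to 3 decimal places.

0.307

By Bayes' theorem, P(k | x) = π_k f_k(x) / Σ_j π_j f_j(x).
Component likelihoods at x = 4.43:
  p_A = 8.8206e-08
  p_B = 0.205994
  p_C = 0.0188784
Multiply by the mixture weights:
  π_A·p_A = 0.30 × 8.8206e-08 = 2.64618e-08
  π_B·p_B = 0.12 × 0.205994 = 0.0247192
  π_C·p_C = 0.58 × 0.0188784 = 0.0109495
Evidence: 2.64618e-08 + 0.0247192 + 0.0109495 = 0.0356688
So the posterior for Population C is 0.0109495 / 0.0356688 ≈ 0.307.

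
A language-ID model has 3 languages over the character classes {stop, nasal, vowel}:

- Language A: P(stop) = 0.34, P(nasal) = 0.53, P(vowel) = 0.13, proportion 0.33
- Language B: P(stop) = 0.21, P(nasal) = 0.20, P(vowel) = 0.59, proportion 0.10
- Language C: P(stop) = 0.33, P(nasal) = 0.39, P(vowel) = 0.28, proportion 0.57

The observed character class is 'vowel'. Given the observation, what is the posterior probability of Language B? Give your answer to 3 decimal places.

P(component k | x) = π_k·f_k(x) / marginal(x), where marginal(x) = Σ_j π_j·f_j(x).
Categorical probabilities:
  L_A = P(vowel | comp) = 0.13
  L_B = P(vowel | comp) = 0.59
  L_C = P(vowel | comp) = 0.28
Unnormalised posteriors:
  π_A·L_A = 0.33 × 0.13 = 0.0429
  π_B·L_B = 0.10 × 0.59 = 0.059
  π_C·L_C = 0.57 × 0.28 = 0.1596
Denominator: 0.0429 + 0.059 + 0.1596 = 0.2615
P(Language B | the observation) = 0.059 / 0.2615 ≈ 0.226

0.226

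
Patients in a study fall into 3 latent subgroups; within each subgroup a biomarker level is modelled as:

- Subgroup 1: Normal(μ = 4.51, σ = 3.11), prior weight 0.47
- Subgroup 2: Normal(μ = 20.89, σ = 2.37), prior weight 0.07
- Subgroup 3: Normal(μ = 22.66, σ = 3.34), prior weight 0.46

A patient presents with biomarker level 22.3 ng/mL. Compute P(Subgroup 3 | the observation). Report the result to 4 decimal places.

By Bayes' theorem, P(k | x) = π_k f_k(x) / Σ_j π_j f_j(x).
Evaluate each component's likelihood at the observed value:
  p_1 = (1/(3.11·√(2π)))·exp(−(22.3−4.51)²/(2·3.11²)) = 0.128277·exp(-16.36067) = 1.00647e-08
  p_2 = (1/(2.37·√(2π)))·exp(−(22.3−20.89)²/(2·2.37²)) = 0.168330·exp(-0.17697) = 0.141027
  p_3 = (1/(3.34·√(2π)))·exp(−(22.3−22.66)²/(2·3.34²)) = 0.119444·exp(-0.00581) = 0.118752
Prior × likelihood for each component:
  π_1·p_1 = 0.47 × 1.00647e-08 = 4.7304e-09
  π_2·p_2 = 0.07 × 0.141027 = 0.0098719
  π_3·p_3 = 0.46 × 0.118752 = 0.0546259
Evidence: 4.7304e-09 + 0.0098719 + 0.0546259 = 0.0644978
P(Subgroup 3 | 22.3 ng/mL) = 0.0546259 / 0.0644978 ≈ 0.8469

0.8469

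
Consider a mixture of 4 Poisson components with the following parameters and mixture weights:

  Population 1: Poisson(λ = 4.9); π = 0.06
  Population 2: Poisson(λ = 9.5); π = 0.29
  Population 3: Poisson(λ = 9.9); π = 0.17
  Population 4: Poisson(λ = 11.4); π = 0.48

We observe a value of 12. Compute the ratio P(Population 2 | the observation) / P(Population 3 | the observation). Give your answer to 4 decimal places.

1.5514

Posterior odds = (π_i f_i(x)) / (π_j f_j(x)); the normalising sum cancels.
Evaluate each component's likelihood at the observed value:
  L_1 = 0.00297833
  L_2 = 0.0844401
  L_3 = 0.0928475
  L_4 = 0.112607
0.0244876 / 0.0157841 ≈ 1.5514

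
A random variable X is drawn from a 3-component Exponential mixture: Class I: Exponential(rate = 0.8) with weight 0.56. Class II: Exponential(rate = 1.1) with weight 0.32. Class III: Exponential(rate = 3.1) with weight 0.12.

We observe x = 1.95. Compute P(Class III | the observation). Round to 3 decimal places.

Posterior ∝ prior × likelihood, so P(k | x) ∝ π_k f_k(x); normalise over all components.
Exponential densities:
  L_I = 0.168109
  L_II = 0.128775
  L_III = 0.00734601
Weight by the priors:
  π_I·L_I = 0.56 × 0.168109 = 0.094141
  π_II·L_II = 0.32 × 0.128775 = 0.0412079
  π_III·L_III = 0.12 × 0.00734601 = 0.000881521
Marginal: 0.094141 + 0.0412079 + 0.000881521 = 0.13623
So the posterior for Class III is 0.000881521 / 0.13623 ≈ 0.006.

0.006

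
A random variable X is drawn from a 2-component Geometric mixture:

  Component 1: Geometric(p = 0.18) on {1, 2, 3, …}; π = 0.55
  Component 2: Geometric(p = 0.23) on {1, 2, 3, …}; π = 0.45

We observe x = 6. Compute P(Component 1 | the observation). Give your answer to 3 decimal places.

0.567

P(component k | x) = P(Z=k)·f_k(x) / marginal(x), where marginal(x) = Σ_j P(Z=j)·f_j(x).
Evaluate each component's likelihood at the observed value:
  L_1 = 0.0667332
  L_2 = 0.062256
Unnormalised posteriors:
  P(Z=1)·L_1 = 0.55 × 0.0667332 = 0.0367032
  P(Z=2)·L_2 = 0.45 × 0.062256 = 0.0280152
Marginal: 0.0367032 + 0.0280152 = 0.0647185
So the posterior for Component 1 is 0.0367032 / 0.0647185 ≈ 0.567.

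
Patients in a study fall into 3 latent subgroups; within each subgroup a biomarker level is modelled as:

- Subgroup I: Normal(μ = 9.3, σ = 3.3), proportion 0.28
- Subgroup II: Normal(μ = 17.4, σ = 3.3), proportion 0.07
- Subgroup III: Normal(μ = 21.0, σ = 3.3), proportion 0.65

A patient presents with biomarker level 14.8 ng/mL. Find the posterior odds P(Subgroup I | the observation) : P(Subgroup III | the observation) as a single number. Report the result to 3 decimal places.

The posterior odds equal the prior odds times the likelihood ratio: (P(Z=i)/P(Z=j))·(f_i(x)/f_j(x)).
Normal densities:
  f_I = (1/(3.3·√(2π)))·exp(−(14.8−9.3)²/(2·3.3²)) = 0.120892·exp(-1.38889) = 0.0301446
  f_II = (1/(3.3·√(2π)))·exp(−(14.8−17.4)²/(2·3.3²)) = 0.120892·exp(-0.31038) = 0.0886342
  f_III = (1/(3.3·√(2π)))·exp(−(14.8−21.0)²/(2·3.3²)) = 0.120892·exp(-1.76492) = 0.0206967
Odds = (0.28/0.65) × (0.0301446/0.0206967) = 0.430769 × 1.4565 ≈ 0.627

0.627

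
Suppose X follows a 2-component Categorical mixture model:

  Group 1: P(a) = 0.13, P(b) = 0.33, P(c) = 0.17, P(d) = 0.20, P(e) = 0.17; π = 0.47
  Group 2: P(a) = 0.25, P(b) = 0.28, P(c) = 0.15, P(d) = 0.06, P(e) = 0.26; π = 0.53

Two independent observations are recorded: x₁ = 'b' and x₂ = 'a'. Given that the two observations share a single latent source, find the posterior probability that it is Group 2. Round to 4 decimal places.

Apply Bayes' rule: the posterior for each component is proportional to its prior times its likelihood at x.
Since both observations come from the same component, the likelihood for component k is f_k(x₁)·f_k(x₂).
  L_1 = [0.33] × [0.13] = 0.0429
  L_2 = [0.28] × [0.25] = 0.07
Prior × likelihood for each component:
  P(Z=1)·L_1 = 0.47 × 0.0429 = 0.020163
  P(Z=2)·L_2 = 0.53 × 0.07 = 0.0371
Sum: 0.020163 + 0.0371 = 0.057263
P(Group 2 | x₁,x₂) ≈ 0.6479

0.6479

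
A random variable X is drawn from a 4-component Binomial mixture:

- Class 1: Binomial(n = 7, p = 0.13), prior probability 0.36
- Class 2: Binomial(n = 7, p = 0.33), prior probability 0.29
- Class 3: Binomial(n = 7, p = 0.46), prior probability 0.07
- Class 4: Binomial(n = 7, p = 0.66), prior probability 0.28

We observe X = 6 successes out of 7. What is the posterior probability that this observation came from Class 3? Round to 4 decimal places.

By Bayes' theorem, P(k | x) = P(Z=k) f_k(x) / Σ_j P(Z=j) f_j(x).
Evaluate each component's likelihood at the observed value:
  p_1 = C(7,6)·0.13^6·0.87^1 = 7·4.82681e-06·0.87 = 2.93953e-05
  p_2 = C(7,6)·0.33^6·0.67^1 = 7·0.00129147·0.67 = 0.00605698
  p_3 = C(7,6)·0.46^6·0.54^1 = 7·0.0094743·0.54 = 0.0358128
  p_4 = C(7,6)·0.66^6·0.34^1 = 7·0.082654·0.34 = 0.196716
Prior × likelihood for each component:
  P(Z=1)·p_1 = 0.36 × 2.93953e-05 = 1.05823e-05
  P(Z=2)·p_2 = 0.29 × 0.00605698 = 0.00175653
  P(Z=3)·p_3 = 0.07 × 0.0358128 = 0.0025069
  P(Z=4)·p_4 = 0.28 × 0.196716 = 0.0550806
Marginal: 1.05823e-05 + 0.00175653 + 0.0025069 + 0.0550806 = 0.0593546
Responsibility of Class 3: 0.0025069 / 0.0593546 ≈ 0.0422

0.0422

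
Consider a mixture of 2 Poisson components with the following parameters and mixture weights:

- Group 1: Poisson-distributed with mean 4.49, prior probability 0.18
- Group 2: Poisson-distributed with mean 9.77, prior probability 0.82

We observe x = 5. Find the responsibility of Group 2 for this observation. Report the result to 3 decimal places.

By Bayes' theorem, P(k | x) = w_k f_k(x) / Σ_j w_j f_j(x).
Evaluate each component's likelihood at the observed value:
  L_1 = 0.170635
  L_2 = 0.0423872
Weight by the priors:
  w_1·L_1 = 0.18 × 0.170635 = 0.0307143
  w_2·L_2 = 0.82 × 0.0423872 = 0.0347575
Denominator: 0.0307143 + 0.0347575 = 0.0654718
Responsibility of Group 2: 0.0347575 / 0.0654718 ≈ 0.531

0.531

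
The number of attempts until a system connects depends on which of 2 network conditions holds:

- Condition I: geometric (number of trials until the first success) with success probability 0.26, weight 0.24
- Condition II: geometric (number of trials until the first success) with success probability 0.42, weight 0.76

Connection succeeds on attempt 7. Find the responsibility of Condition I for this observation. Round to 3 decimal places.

0.457

The responsibility of component k is w_k f_k(x) divided by Σ_j w_j f_j(x).
Geometric probabilities:
  f_I = 0.0426937
  f_II = 0.0159889
Multiply by the mixture weights:
  w_I·f_I = 0.24 × 0.0426937 = 0.0102465
  w_II·f_II = 0.76 × 0.0159889 = 0.0121515
Marginal: 0.0102465 + 0.0121515 = 0.022398
P(Condition I | 7) ≈ 0.457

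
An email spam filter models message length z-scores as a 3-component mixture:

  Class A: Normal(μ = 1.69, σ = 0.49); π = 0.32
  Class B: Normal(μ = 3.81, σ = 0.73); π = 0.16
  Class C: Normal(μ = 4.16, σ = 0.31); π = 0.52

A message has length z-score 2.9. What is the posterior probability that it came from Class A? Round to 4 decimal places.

P(component k | x) = π_k·f_k(x) / marginal(x), where marginal(x) = Σ_j π_j·f_j(x).
Evaluate each component's likelihood at the observed value:
  f_A = 0.0385991
  f_B = 0.251276
  f_C = 0.000332823
Unnormalised posteriors:
  π_A·f_A = 0.32 × 0.0385991 = 0.0123517
  π_B·f_B = 0.16 × 0.251276 = 0.0402042
  π_C·f_C = 0.52 × 0.000332823 = 0.000173068
Marginal: 0.0123517 + 0.0402042 + 0.000173068 = 0.052729
P(Class A | the observation) = 0.0123517 / 0.052729 ≈ 0.2342

0.2342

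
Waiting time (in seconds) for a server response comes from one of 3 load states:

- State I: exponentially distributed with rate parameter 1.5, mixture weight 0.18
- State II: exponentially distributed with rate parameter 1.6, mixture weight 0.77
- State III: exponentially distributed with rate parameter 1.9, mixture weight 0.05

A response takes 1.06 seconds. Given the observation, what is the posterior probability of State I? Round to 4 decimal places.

The responsibility of component k is π_k f_k(x) divided by Σ_j π_j f_j(x).
Exponential densities:
  f_I = 1.5·e^(−1.5·1.06) = 1.5·e^(−1.5900) = 0.305888
  f_II = 1.6·e^(−1.6·1.06) = 1.6·e^(−1.6960) = 0.293465
  f_III = 1.9·e^(−1.9·1.06) = 1.9·e^(−2.0140) = 0.253562
Unnormalised posteriors:
  π_I·f_I = 0.18 × 0.305888 = 0.0550599
  π_II·f_II = 0.77 × 0.293465 = 0.225968
  π_III·f_III = 0.05 × 0.253562 = 0.0126781
Marginal: 0.0550599 + 0.225968 + 0.0126781 = 0.293706
P(State I | the observation) ≈ 0.1875

0.1875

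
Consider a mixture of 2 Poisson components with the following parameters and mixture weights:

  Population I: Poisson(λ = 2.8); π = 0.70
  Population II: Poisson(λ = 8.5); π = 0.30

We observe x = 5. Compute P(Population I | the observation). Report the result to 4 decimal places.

By Bayes' theorem, P(k | x) = π_k f_k(x) / Σ_j π_j f_j(x).
Component likelihoods at x = 5:
  L_I = 0.0872136
  L_II = 0.0752333
Multiply by the mixture weights:
  π_I·L_I = 0.70 × 0.0872136 = 0.0610495
  π_II·L_II = 0.30 × 0.0752333 = 0.02257
Marginal: 0.0610495 + 0.02257 = 0.0836195
So the posterior for Population I is 0.0610495 / 0.0836195 ≈ 0.7301.

0.7301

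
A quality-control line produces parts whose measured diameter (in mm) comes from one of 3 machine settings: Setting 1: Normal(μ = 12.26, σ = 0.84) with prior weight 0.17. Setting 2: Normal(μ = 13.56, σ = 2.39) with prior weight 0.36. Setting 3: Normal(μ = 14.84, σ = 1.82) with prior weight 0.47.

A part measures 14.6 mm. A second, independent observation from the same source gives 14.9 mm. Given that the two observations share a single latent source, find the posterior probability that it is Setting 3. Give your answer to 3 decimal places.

By Bayes' theorem, P(k | x) = π_k f_k(x) / Σ_j π_j f_j(x).
Since both observations come from the same component, the likelihood for component k is f_k(x₁)·f_k(x₂).
  L_1 = [(1/(0.84·√(2π)))·exp(−(14.6−12.26)²/(2·0.84²)) = 0.474931·exp(-3.88010) = 0.00980672] × [0.00340211] = 3.33635e-05
  L_2 = [(1/(2.39·√(2π)))·exp(−(14.6−13.56)²/(2·2.39²)) = 0.166921·exp(-0.09468) = 0.151843] × [0.142643] = 0.0216594
  L_3 = [(1/(1.82·√(2π)))·exp(−(14.6−14.84)²/(2·1.82²)) = 0.219199·exp(-0.00869) = 0.217301] × [0.21908] = 0.0476064
Prior × likelihood for each component:
  π_1·L_1 = 0.17 × 3.33635e-05 = 5.6718e-06
  π_2·L_2 = 0.36 × 0.0216594 = 0.00779739
  π_3·L_3 = 0.47 × 0.0476064 = 0.022375
Evidence: 5.6718e-06 + 0.00779739 + 0.022375 = 0.0301781
So the posterior for Setting 3 is 0.022375 / 0.0301781 ≈ 0.741.

0.741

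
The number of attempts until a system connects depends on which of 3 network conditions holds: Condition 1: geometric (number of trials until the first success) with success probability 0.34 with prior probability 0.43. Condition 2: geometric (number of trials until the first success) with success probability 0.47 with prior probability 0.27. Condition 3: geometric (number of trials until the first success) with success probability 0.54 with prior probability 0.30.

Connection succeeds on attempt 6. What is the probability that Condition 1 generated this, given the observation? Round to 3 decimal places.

By Bayes' theorem, P(k | x) = P(Z=k) f_k(x) / Σ_j P(Z=j) f_j(x).
Evaluate each component's likelihood at the observed value:
  L_1 = 0.34·(1−0.34)^5 = 0.34·0.125233 = 0.0425793
  L_2 = 0.47·(1−0.47)^5 = 0.47·0.0418195 = 0.0196552
  L_3 = 0.54·(1−0.54)^5 = 0.54·0.0205963 = 0.011122
Multiply by the mixture weights:
  P(Z=1)·L_1 = 0.43 × 0.0425793 = 0.0183091
  P(Z=2)·L_2 = 0.27 × 0.0196552 = 0.0053069
  P(Z=3)·L_3 = 0.30 × 0.011122 = 0.0033366
Marginal: 0.0183091 + 0.0053069 + 0.0033366 = 0.0269526
So the posterior for Condition 1 is 0.0183091 / 0.0269526 ≈ 0.679.

0.679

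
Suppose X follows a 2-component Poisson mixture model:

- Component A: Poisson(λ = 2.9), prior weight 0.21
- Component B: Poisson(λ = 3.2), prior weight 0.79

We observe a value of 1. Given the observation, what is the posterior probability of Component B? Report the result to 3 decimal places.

0.755

Apply Bayes' rule: the posterior for each component is proportional to its prior times its likelihood at x.
Component likelihoods at x = 1:
  f_A = 0.159567
  f_B = 0.130439
Prior × likelihood for each component:
  w_A·f_A = 0.21 × 0.159567 = 0.0335091
  w_B·f_B = 0.79 × 0.130439 = 0.103047
Marginal: 0.0335091 + 0.103047 = 0.136556
So the posterior for Component B is 0.103047 / 0.136556 ≈ 0.755.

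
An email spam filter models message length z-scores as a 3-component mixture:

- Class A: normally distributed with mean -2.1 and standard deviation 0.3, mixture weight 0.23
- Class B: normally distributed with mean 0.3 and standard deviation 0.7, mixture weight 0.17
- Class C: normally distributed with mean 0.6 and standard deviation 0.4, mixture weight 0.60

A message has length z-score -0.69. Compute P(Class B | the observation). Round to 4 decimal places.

0.9151

The responsibility of component k is P(Z=k) f_k(x) divided by Σ_j P(Z=j) f_j(x).
Evaluate each component's likelihood at the observed value:
  f_A = (1/(0.3·√(2π)))·exp(−(-0.69−-2.1)²/(2·0.3²)) = 1.329808·exp(-11.04500) = 2.12328e-05
  f_B = (1/(0.7·√(2π)))·exp(−(-0.69−0.3)²/(2·0.7²)) = 0.569918·exp(-1.00010) = 0.20964
  f_C = (1/(0.4·√(2π)))·exp(−(-0.69−0.6)²/(2·0.4²)) = 0.997356·exp(-5.20031) = 0.00550026
Unnormalised posteriors:
  P(Z=A)·f_A = 0.23 × 2.12328e-05 = 4.88353e-06
  P(Z=B)·f_B = 0.17 × 0.20964 = 0.0356387
  P(Z=C)·f_C = 0.60 × 0.00550026 = 0.00330015
Sum: 4.88353e-06 + 0.0356387 + 0.00330015 = 0.0389438
P(Class B | x) ≈ 0.9151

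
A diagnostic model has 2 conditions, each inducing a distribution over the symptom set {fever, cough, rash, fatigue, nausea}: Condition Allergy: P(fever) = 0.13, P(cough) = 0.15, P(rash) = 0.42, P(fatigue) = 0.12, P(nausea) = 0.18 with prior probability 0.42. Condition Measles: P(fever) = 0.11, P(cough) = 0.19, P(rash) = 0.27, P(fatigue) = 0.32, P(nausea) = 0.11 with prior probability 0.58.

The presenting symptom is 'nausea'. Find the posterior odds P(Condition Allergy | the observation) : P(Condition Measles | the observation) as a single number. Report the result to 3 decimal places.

Posterior odds = (P(Z=i) f_i(x)) / (P(Z=j) f_j(x)); the normalising sum cancels.
Component likelihoods at x = 'nausea':
  f_Allergy = P(nausea | comp) = 0.18
  f_Measles = P(nausea | comp) = 0.11
0.0756 / 0.0638 ≈ 1.185

1.185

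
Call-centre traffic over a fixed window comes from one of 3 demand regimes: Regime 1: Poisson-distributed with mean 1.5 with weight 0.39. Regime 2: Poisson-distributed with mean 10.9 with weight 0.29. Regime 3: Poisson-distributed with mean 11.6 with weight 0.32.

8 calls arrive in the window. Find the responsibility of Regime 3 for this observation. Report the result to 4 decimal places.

0.4736

By Bayes' theorem, P(k | x) = π_k f_k(x) / Σ_j π_j f_j(x).
Poisson probabilities:
  p_1 = e^(−1.5)·1.5^8/8! = 0.00014183
  p_2 = e^(−10.9)·10.9^8/8! = 0.0912182
  p_3 = e^(−11.6)·11.6^8/8! = 0.0745294
Unnormalised posteriors:
  π_1·p_1 = 0.39 × 0.00014183 = 5.53137e-05
  π_2·p_2 = 0.29 × 0.0912182 = 0.0264533
  π_3·p_3 = 0.32 × 0.0745294 = 0.0238494
Sum: 5.53137e-05 + 0.0264533 + 0.0238494 = 0.050358
Responsibility of Regime 3: 0.0238494 / 0.050358 ≈ 0.4736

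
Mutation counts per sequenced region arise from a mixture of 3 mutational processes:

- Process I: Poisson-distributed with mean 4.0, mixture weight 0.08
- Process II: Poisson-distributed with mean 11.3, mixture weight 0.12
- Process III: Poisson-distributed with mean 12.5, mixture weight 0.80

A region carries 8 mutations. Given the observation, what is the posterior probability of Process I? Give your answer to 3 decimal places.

0.042

Posterior ∝ prior × likelihood, so P(k | x) ∝ P(Z=k) f_k(x); normalise over all components.
Poisson probabilities:
  p_I = e^(−4.0)·4.0^8/8! = 0.0297702
  p_II = e^(−11.3)·11.3^8/8! = 0.0815792
  p_III = e^(−12.5)·12.5^8/8! = 0.0550907
Weight by the priors:
  P(Z=I)·p_I = 0.08 × 0.0297702 = 0.00238161
  P(Z=II)·p_II = 0.12 × 0.0815792 = 0.0097895
  P(Z=III)·p_III = 0.80 × 0.0550907 = 0.0440726
Evidence: 0.00238161 + 0.0097895 + 0.0440726 = 0.0562437
P(Process I | data) ≈ 0.042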